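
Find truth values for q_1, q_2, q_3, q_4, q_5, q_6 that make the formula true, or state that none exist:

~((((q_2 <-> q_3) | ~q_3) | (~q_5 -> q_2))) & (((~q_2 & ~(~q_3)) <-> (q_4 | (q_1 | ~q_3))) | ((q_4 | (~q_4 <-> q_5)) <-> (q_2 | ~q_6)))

q_1 = False, q_2 = False, q_3 = True, q_4 = True, q_5 = False, q_6 = True

  ~((((q_2 <-> q_3) | ~q_3) | (~q_5 -> q_2))) = True
    ((q_2 <-> q_3) | ~q_3) | (~q_5 -> q_2) = False
      (q_2 <-> q_3) | ~q_3 = False
        q_2 <-> q_3 = False
        ~q_3 = False
      ~q_5 -> q_2 = False
        ~q_5 = True
  ((~q_2 & ~(~q_3)) <-> (q_4 | (q_1 | ~q_3))) | ((q_4 | (~q_4 <-> q_5)) <-> (q_2 | ~q_6)) = True
    (~q_2 & ~(~q_3)) <-> (q_4 | (q_1 | ~q_3)) = True
      ~q_2 & ~(~q_3) = True
        ~q_2 = True
        ~(~q_3) = True
          ~q_3 = False
      q_4 | (q_1 | ~q_3) = True
        q_1 | ~q_3 = False
          ~q_3 = False
    (q_4 | (~q_4 <-> q_5)) <-> (q_2 | ~q_6) = False
      q_4 | (~q_4 <-> q_5) = True
        ~q_4 <-> q_5 = True
          ~q_4 = False
      q_2 | ~q_6 = False
        ~q_6 = False
Both conjuncts True, so the formula holds.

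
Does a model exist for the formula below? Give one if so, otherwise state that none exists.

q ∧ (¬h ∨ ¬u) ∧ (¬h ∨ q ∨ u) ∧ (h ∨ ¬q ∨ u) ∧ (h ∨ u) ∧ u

Unit clause (q) forces q = True.
Unit clause (u) forces u = True.
In (¬h ∨ ¬u) only ¬h is left, so h = False.
Check each clause:
  (q): q holds.
  (¬h ∨ ¬u): ¬h holds.
  (¬h ∨ q ∨ u): ¬h holds.
  (h ∨ ¬q ∨ u): u holds.
  (h ∨ u): u holds.
  (u): u holds.
All clauses satisfied.

u = True, h = False, q = True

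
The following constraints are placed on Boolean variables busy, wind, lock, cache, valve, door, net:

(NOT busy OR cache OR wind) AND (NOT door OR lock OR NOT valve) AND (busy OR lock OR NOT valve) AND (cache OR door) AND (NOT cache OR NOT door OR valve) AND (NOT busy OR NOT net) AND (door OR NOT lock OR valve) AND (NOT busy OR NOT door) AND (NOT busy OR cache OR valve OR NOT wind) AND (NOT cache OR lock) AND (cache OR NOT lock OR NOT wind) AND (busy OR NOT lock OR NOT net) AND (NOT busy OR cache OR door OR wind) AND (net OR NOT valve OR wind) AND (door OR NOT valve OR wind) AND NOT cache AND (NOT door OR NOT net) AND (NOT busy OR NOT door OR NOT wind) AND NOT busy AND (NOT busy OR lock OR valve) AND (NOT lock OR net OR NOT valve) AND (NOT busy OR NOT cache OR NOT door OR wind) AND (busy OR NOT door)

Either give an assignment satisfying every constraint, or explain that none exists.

Case busy = True:
  Clause (NOT busy) is falsified — contradiction.
Case busy = False:
  (NOT cache) forces cache = False.
  (cache OR door) forces door = True.
  Clause (busy OR NOT door) is falsified — contradiction.
Both cases fail, so the formula is unsatisfiable.

The formula is unsatisfiable.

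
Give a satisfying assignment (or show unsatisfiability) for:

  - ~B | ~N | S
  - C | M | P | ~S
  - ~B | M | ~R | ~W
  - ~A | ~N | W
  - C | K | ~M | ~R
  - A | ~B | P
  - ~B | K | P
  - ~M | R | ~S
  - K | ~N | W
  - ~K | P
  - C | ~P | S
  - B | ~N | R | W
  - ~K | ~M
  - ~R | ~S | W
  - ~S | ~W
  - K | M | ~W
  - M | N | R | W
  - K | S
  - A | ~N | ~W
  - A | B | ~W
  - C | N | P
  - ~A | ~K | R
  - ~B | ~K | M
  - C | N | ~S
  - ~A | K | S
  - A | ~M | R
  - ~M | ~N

N: False, R: True, W: False, S: False, M: False, K: True, C: True, A: True, P: True, B: False

Set N = False.
Set R = True.
Set W = False.
  then (~R | ~S | W) forces S = False.
  then (K | S) forces K = True.
  then (~K | P) forces P = True.
  then (C | ~P | S) forces C = True.
  then (~K | ~M) forces M = False.
  then (~B | ~K | M) forces B = False.
Set A = True.
All clauses satisfied.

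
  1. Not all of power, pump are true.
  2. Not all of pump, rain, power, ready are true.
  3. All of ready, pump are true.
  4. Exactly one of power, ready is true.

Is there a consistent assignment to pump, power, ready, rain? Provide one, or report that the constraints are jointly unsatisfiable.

pump = True; power = False; ready = True; rain = False

  (1) {power, pump}: 1/2 true — not all ✓
  (2) {pump, rain, power, ready}: 2/4 true — not all ✓
  (3) {ready, pump}: all 2 true ✓
  (4) {power, ready}: 1 true — exactly one ✓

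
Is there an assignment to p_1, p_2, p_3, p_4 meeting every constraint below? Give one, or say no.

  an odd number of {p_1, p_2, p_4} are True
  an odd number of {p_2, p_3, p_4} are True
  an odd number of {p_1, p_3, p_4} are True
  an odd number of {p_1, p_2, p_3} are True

p_1 = True; p_2 = True; p_3 = True; p_4 = True

{p_1, p_2, p_4}: 3 true → odd ✓
{p_2, p_3, p_4}: 3 true → odd ✓
{p_1, p_3, p_4}: 3 true → odd ✓
{p_1, p_2, p_3}: 3 true → odd ✓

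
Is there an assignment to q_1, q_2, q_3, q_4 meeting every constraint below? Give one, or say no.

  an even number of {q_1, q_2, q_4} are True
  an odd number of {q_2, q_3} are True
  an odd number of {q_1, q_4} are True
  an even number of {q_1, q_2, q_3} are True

q_1 = True, q_2 = True, q_3 = False, q_4 = False

{q_1, q_2, q_4}: 2 true → even ✓
{q_2, q_3}: 1 true → odd ✓
{q_1, q_4}: 1 true → odd ✓
{q_1, q_2, q_3}: 2 true → even ✓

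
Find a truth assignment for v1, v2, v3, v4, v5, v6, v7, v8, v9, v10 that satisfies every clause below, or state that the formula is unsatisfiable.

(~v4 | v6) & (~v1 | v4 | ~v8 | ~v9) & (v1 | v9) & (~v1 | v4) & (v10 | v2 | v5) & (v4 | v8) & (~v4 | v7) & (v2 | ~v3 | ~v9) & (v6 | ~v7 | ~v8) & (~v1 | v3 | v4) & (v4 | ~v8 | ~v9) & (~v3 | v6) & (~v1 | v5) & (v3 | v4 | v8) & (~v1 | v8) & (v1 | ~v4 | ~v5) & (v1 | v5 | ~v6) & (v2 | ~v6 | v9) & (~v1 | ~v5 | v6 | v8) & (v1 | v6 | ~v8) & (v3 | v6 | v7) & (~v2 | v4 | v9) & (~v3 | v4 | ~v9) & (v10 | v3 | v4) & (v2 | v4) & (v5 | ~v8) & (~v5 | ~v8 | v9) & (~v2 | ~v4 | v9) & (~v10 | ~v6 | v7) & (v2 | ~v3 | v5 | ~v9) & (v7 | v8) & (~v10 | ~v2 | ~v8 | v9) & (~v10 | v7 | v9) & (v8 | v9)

Set v1 = True.
  then (~v1 | v4) forces v4 = True.
  then (~v4 | v7) forces v7 = True.
  then (~v1 | v5) forces v5 = True.
  then (~v1 | v8) forces v8 = True.
  then (~v5 | ~v8 | v9) forces v9 = True.
  then (~v4 | v6) forces v6 = True.
Set v2 = False.
  then (v2 | ~v3 | ~v9) forces v3 = False.
Set v10 = True.
All clauses satisfied.

v1: True, v2: False, v3: False, v4: True, v5: True, v6: True, v7: True, v8: True, v9: True, v10: True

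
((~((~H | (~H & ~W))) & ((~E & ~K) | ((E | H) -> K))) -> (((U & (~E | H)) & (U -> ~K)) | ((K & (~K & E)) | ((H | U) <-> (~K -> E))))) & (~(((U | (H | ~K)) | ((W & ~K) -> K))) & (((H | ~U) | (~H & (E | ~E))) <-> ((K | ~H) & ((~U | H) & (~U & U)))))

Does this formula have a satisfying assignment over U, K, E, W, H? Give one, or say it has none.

The conjunct ~(((U | (H | ~K)) | ((W & ~K) -> K))) is unsatisfiable on its own:
  K = True: this becomes ~(((U | H) | True)) = False.
  K = False: this becomes ~((True | ~W)) = False.
So the whole conjunction is unsatisfiable.

No satisfying assignment exists.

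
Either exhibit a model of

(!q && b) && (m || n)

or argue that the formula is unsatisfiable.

m=T; q=F; b=T; n=T

  !q && b = True
    !q = True
  m || n = True
Both conjuncts True, so the formula holds.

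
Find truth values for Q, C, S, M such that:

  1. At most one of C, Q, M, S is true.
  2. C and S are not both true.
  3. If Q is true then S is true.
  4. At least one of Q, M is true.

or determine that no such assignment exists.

Q=F; C=F; S=F; M=T

  (1) {C, Q, M, S}: 1 true — at most one ✓
  (2) C=F, S=F — not both ✓
  (3) Q=F ⇒ S: vacuous ✓
  (4) {Q, M}: 1 true — at least one ✓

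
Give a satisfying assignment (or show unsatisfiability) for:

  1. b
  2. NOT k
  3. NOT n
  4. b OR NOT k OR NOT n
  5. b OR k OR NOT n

n: False, b: True, k: False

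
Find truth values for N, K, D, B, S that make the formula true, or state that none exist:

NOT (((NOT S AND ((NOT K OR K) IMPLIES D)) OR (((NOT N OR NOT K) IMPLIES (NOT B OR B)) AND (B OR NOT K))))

N = True, K = True, D = False, B = False, S = True

  NOT (((NOT S AND ((NOT K OR K) IMPLIES D)) OR (((NOT N OR NOT K) IMPLIES (NOT B OR B)) AND (B OR NOT K)))) = True
    (NOT S AND ((NOT K OR K) IMPLIES D)) OR (((NOT N OR NOT K) IMPLIES (NOT B OR B)) AND (B OR NOT K)) = False
      NOT S AND ((NOT K OR K) IMPLIES D) = False
        NOT S = False
        (NOT K OR K) IMPLIES D = False
          NOT K OR K = True
            NOT K = False
      ((NOT N OR NOT K) IMPLIES (NOT B OR B)) AND (B OR NOT K) = False
        (NOT N OR NOT K) IMPLIES (NOT B OR B) = True
          NOT N OR NOT K = False
            NOT N = False
            NOT K = False
          NOT B OR B = True
            NOT B = True
        B OR NOT K = False
          NOT K = False
The formula evaluates to True.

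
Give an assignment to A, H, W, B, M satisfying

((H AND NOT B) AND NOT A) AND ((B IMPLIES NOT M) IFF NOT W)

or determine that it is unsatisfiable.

A = False, H = True, W = False, B = False, M = True

  (H AND NOT B) AND NOT A = True
    H AND NOT B = True
      NOT B = True
    NOT A = True
  (B IMPLIES NOT M) IFF NOT W = True
    B IMPLIES NOT M = True
      NOT M = False
    NOT W = True
Both conjuncts True, so the formula holds.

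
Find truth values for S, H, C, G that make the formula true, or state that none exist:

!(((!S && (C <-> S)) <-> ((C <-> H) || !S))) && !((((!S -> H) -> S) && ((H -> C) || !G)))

S = False; H = True; C = True; G = False

  !(((!S && (C <-> S)) <-> ((C <-> H) || !S))) = True
    (!S && (C <-> S)) <-> ((C <-> H) || !S) = False
      !S && (C <-> S) = False
        !S = True
        C <-> S = False
      (C <-> H) || !S = True
        C <-> H = True
        !S = True
  !((((!S -> H) -> S) && ((H -> C) || !G))) = True
    ((!S -> H) -> S) && ((H -> C) || !G) = False
      (!S -> H) -> S = False
        !S -> H = True
          !S = True
      (H -> C) || !G = True
        H -> C = True
        !G = True
Both conjuncts True, so the formula holds.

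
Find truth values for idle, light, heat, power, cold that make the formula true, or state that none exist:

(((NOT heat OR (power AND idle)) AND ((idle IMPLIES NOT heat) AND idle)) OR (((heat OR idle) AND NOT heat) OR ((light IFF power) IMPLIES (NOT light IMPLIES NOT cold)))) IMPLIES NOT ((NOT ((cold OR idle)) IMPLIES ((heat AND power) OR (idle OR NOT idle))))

idle: True; light: False; heat: True; power: False; cold: True

  (((NOT heat OR (power AND idle)) AND ((idle IMPLIES NOT heat) AND idle)) OR (((heat OR idle) AND NOT heat) OR ((light IFF power) IMPLIES (NOT light IMPLIES NOT cold)))) IMPLIES NOT ((NOT ((cold OR idle)) IMPLIES ((heat AND power) OR (idle OR NOT idle)))) = True
    ((NOT heat OR (power AND idle)) AND ((idle IMPLIES NOT heat) AND idle)) OR (((heat OR idle) AND NOT heat) OR ((light IFF power) IMPLIES (NOT light IMPLIES NOT cold))) = False
      (NOT heat OR (power AND idle)) AND ((idle IMPLIES NOT heat) AND idle) = False
        NOT heat OR (power AND idle) = False
          NOT heat = False
          power AND idle = False
        (idle IMPLIES NOT heat) AND idle = False
          idle IMPLIES NOT heat = False
            NOT heat = False
      ((heat OR idle) AND NOT heat) OR ((light IFF power) IMPLIES (NOT light IMPLIES NOT cold)) = False
        (heat OR idle) AND NOT heat = False
          heat OR idle = True
          NOT heat = False
        (light IFF power) IMPLIES (NOT light IMPLIES NOT cold) = False
          light IFF power = True
          NOT light IMPLIES NOT cold = False
            NOT light = True
            NOT cold = False
    NOT ((NOT ((cold OR idle)) IMPLIES ((heat AND power) OR (idle OR NOT idle)))) = False
      NOT ((cold OR idle)) IMPLIES ((heat AND power) OR (idle OR NOT idle)) = True
        NOT ((cold OR idle)) = False
          cold OR idle = True
        (heat AND power) OR (idle OR NOT idle) = True
          heat AND power = False
          idle OR NOT idle = True
            NOT idle = False
The formula evaluates to True.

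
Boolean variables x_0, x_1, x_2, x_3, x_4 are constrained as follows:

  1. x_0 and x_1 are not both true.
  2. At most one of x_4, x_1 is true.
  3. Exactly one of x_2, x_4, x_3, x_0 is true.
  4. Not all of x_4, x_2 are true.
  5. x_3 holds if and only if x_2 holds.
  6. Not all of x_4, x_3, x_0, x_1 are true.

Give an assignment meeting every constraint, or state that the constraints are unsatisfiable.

x_0: False; x_1: False; x_2: False; x_3: False; x_4: True

  (1) x_0=F, x_1=F — not both ✓
  (2) {x_4, x_1}: 1 true — at most one ✓
  (3) {x_2, x_4, x_3, x_0}: 1 true — exactly one ✓
  (4) {x_4, x_2}: 1/2 true — not all ✓
  (5) x_3=F, x_2=F — same ✓
  (6) {x_4, x_3, x_0, x_1}: 1/4 true — not all ✓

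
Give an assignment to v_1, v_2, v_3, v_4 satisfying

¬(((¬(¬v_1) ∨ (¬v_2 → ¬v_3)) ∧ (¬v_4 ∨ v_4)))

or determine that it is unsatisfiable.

v_1: False, v_2: False, v_3: True, v_4: True

  ¬(((¬(¬v_1) ∨ (¬v_2 → ¬v_3)) ∧ (¬v_4 ∨ v_4))) = True
    (¬(¬v_1) ∨ (¬v_2 → ¬v_3)) ∧ (¬v_4 ∨ v_4) = False
      ¬(¬v_1) ∨ (¬v_2 → ¬v_3) = False
        ¬(¬v_1) = False
          ¬v_1 = True
        ¬v_2 → ¬v_3 = False
          ¬v_2 = True
          ¬v_3 = False
      ¬v_4 ∨ v_4 = True
        ¬v_4 = False
The formula evaluates to True.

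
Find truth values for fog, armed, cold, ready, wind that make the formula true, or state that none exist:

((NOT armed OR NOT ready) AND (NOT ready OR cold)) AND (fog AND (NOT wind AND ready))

fog = True; armed = False; cold = True; ready = True; wind = False

  (NOT armed OR NOT ready) AND (NOT ready OR cold) = True
    NOT armed OR NOT ready = True
      NOT armed = True
      NOT ready = False
    NOT ready OR cold = True
      NOT ready = False
  fog AND (NOT wind AND ready) = True
    NOT wind AND ready = True
      NOT wind = True
Both conjuncts True, so the formula holds.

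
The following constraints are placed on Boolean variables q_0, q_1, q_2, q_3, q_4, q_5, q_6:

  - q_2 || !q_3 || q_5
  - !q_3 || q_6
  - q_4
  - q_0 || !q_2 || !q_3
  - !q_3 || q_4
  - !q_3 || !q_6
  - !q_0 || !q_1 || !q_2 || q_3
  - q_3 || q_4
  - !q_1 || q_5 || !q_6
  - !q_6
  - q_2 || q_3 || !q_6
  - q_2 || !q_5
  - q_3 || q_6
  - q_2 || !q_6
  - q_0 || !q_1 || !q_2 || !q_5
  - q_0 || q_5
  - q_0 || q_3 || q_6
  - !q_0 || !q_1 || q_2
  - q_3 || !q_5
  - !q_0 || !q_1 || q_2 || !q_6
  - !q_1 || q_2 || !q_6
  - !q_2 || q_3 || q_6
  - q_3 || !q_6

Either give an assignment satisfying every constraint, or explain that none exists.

Unsatisfiable — no assignment works.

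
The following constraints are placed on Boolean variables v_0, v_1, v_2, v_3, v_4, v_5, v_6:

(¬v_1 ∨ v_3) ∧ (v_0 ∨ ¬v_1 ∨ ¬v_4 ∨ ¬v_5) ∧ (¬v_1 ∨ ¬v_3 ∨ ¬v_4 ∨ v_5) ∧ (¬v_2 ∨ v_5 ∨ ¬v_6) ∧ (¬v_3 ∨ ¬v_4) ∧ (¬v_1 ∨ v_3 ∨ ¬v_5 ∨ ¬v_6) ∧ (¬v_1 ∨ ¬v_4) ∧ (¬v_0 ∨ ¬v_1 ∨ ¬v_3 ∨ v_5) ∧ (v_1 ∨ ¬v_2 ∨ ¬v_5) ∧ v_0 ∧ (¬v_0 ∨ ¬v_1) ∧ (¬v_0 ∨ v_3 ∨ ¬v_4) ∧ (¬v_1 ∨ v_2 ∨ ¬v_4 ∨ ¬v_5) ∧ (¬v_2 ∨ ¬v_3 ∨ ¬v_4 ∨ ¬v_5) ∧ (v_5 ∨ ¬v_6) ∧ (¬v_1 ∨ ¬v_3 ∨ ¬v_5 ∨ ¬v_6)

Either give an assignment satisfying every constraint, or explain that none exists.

Unit clause (v_0) forces v_0 = True.
In (¬v_0 ∨ ¬v_1) only ¬v_1 is left, so v_1 = False.
Set v_2 = False.
Set v_3 = True.
  then (¬v_3 ∨ ¬v_4) forces v_4 = False.
Set v_5 = False.
  then (v_5 ∨ ¬v_6) forces v_6 = False.
All clauses satisfied.

v_0 = True; v_1 = False; v_2 = False; v_3 = True; v_4 = False; v_5 = False; v_6 = False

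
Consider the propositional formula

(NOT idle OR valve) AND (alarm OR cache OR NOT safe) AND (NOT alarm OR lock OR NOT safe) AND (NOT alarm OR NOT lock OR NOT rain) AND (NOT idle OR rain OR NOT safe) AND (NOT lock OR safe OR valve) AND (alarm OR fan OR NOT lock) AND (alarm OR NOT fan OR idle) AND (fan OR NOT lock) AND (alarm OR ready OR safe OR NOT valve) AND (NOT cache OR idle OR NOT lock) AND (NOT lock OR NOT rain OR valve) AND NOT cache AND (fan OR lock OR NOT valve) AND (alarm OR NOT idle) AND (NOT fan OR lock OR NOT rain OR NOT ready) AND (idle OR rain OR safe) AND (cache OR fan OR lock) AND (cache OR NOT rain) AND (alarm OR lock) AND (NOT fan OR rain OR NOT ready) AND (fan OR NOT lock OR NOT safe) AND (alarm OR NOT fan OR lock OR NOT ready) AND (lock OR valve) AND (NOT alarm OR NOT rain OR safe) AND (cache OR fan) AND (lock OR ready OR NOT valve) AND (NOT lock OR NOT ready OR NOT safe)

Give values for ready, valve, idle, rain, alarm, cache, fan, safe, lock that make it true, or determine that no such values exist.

Unit clause (NOT cache) forces cache = False.
In (cache OR NOT rain) only NOT rain is left, so rain = False.
In (cache OR fan) only fan is left, so fan = True.
In (NOT fan OR rain OR NOT ready) only NOT ready is left, so ready = False.
Set valve = False.
  then (NOT idle OR valve) forces idle = False.
  then (alarm OR NOT fan OR idle) forces alarm = True.
  then (idle OR rain OR safe) forces safe = True.
  then (lock OR valve) forces lock = True.
All clauses satisfied.

ready = False, valve = False, idle = False, rain = False, alarm = True, cache = False, fan = True, safe = True, lock = True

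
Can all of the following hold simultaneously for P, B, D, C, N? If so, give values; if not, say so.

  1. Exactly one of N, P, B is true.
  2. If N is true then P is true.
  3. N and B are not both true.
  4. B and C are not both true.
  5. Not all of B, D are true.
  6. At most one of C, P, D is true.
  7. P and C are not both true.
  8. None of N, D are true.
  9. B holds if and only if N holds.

P: True, B: False, D: False, C: False, N: False

  (1) {N, P, B}: 1 true — exactly one ✓
  (2) N=F ⇒ P: vacuous ✓
  (3) N=F, B=F — not both ✓
  (4) B=F, C=F — not both ✓
  (5) {B, D}: 0/2 true — not all ✓
  (6) {C, P, D}: 1 true — at most one ✓
  (7) P=T, C=F — not both ✓
  (8) {N, D}: 0 true — none ✓
  (9) B=F, N=F — same ✓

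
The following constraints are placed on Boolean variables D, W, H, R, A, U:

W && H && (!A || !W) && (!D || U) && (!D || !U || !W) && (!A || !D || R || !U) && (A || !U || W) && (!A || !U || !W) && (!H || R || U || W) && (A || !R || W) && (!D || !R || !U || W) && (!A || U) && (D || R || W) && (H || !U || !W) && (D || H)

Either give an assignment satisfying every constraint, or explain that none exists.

Unit clause (W) forces W = True.
Unit clause (H) forces H = True.
In (!A || !W) only !A is left, so A = False.
Set D = False.
Set R = False.
Set U = True.
All clauses satisfied.

D: False, W: True, H: True, R: False, A: False, U: True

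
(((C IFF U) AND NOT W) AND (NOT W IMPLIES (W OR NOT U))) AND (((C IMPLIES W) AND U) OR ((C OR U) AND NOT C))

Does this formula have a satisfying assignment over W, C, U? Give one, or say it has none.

UNSATISFIABLE

Case W = True: the conjunct NOT W is False.
Case W = False: the formula simplifies to ((C IFF U) AND NOT U) AND ((NOT C AND U) OR ((C OR U) AND NOT C)).
  U = True: the conjunct NOT U is False.
  U = False: simplifies to NOT C AND (C AND NOT C).
    C = True: the conjunct NOT C is False.
    C = False: the conjunct C is False.
Both cases fail — unsatisfiable.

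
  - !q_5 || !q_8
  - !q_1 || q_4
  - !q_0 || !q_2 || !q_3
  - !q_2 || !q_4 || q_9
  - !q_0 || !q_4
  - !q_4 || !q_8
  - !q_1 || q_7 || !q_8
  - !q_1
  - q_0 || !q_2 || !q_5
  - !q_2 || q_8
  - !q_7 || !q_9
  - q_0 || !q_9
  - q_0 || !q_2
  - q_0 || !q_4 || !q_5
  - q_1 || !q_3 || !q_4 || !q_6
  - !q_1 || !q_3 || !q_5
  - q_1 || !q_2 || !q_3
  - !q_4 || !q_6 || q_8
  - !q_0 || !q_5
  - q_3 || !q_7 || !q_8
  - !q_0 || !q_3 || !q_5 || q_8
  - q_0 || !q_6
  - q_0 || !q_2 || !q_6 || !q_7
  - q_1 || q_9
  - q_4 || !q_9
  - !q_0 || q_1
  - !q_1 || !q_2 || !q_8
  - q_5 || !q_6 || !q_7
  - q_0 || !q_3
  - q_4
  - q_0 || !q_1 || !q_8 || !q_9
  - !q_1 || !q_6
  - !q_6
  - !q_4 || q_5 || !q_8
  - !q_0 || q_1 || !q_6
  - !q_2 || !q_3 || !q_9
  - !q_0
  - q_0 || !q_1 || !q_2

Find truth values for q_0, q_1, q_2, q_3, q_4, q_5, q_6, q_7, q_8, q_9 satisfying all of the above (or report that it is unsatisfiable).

Case q_0 = True:
  Clause (!q_0) is falsified — contradiction.
Case q_0 = False:
  (!q_1) forces q_1 = False.
  (q_0 || !q_9) forces q_9 = False.
  Clause (q_1 || q_9) is falsified — contradiction.
Both cases fail, so the formula is unsatisfiable.

UNSATISFIABLE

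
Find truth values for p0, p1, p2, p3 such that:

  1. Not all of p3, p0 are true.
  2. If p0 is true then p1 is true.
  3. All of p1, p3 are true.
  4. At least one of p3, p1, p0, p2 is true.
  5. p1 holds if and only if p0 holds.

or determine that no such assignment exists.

Unsatisfiable — no assignment works.

Case p0 = True:
  (1) with p0=T forces p3 = False.
  Constraint (3) is violated (p3=F) — contradiction.
Case p0 = False:
  (3) forces p1 = True.
  Constraint (5) is violated (p1=T, p0=F) — contradiction.
Both cases fail — unsatisfiable.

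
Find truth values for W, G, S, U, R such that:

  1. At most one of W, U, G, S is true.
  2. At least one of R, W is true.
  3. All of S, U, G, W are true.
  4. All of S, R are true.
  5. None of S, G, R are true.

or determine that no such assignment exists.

The formula is unsatisfiable.

Case G = True:
  Constraint (5) is violated (G=T) — contradiction.
Case G = False:
  Constraint (3) is violated (G=F) — contradiction.
Both cases fail — unsatisfiable.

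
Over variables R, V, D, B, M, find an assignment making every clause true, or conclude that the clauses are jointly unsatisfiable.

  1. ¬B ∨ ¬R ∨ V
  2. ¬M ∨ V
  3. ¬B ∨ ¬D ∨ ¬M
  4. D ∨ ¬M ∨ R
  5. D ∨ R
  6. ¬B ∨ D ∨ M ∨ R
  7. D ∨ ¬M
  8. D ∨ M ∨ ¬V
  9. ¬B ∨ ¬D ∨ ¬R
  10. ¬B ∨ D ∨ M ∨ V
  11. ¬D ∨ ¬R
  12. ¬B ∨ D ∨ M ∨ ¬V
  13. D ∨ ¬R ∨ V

Try R = True:
  (¬D ∨ ¬R) forces D = False.
  (D ∨ ¬M) forces M = False.
  (D ∨ M ∨ ¬V) forces V = False.
  clause (D ∨ ¬R ∨ V) is falsified — backtrack.
So R = False.
  then (D ∨ R) forces D = True.
Set V = False.
  then (¬M ∨ V) forces M = False.
Set B = False.
All clauses satisfied.

R = False; V = False; D = True; B = False; M = False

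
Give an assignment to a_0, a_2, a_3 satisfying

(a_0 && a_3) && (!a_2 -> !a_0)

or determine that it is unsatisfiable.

a_0 = True, a_2 = True, a_3 = True

  a_0 && a_3 = True
  !a_2 -> !a_0 = True
    !a_2 = False
    !a_0 = False
Both conjuncts True, so the formula holds.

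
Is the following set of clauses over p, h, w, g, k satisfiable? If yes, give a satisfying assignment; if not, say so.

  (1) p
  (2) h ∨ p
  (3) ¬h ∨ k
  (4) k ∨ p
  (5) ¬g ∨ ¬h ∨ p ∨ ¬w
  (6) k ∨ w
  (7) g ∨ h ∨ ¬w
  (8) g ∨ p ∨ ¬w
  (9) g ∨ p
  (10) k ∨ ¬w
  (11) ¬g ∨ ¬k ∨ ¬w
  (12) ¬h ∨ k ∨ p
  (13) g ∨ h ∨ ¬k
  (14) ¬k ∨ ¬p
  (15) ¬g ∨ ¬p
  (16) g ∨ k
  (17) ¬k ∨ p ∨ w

Case p = True:
  (¬k ∨ ¬p) forces k = False.
  (¬h ∨ k) forces h = False.
  (k ∨ w) forces w = True.
  Clause (k ∨ ¬w) is falsified — contradiction.
Case p = False:
  Clause (p) is falsified — contradiction.
Both cases fail, so the formula is unsatisfiable.

The formula is unsatisfiable.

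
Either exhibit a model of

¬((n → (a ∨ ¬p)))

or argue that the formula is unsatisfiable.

p: True, n: True, a: False

  ¬((n → (a ∨ ¬p))) = True
    n → (a ∨ ¬p) = False
      a ∨ ¬p = False
        ¬p = False
The formula evaluates to True.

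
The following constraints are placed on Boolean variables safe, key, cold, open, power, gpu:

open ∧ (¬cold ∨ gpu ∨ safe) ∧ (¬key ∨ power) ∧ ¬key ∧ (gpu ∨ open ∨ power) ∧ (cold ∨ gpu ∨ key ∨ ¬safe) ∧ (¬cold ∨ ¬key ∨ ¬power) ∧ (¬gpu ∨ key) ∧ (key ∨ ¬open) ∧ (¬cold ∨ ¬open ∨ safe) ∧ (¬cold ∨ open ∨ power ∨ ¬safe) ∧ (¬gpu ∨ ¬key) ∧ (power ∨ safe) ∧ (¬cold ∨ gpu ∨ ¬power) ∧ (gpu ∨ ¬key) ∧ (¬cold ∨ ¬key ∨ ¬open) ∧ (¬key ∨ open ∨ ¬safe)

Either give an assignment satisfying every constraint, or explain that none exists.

Unsatisfiable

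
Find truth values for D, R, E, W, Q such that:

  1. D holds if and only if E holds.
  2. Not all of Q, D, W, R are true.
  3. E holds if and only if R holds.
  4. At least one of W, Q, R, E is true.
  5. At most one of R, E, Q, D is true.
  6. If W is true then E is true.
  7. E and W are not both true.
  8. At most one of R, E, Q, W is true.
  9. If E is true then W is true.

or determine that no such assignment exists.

D = False; R = False; E = False; W = False; Q = True

  (1) D=F, E=F — same ✓
  (2) {Q, D, W, R}: 1/4 true — not all ✓
  (3) E=F, R=F — same ✓
  (4) {W, Q, R, E}: 1 true — at least one ✓
  (5) {R, E, Q, D}: 1 true — at most one ✓
  (6) W=F ⇒ E: vacuous ✓
  (7) E=F, W=F — not both ✓
  (8) {R, E, Q, W}: 1 true — at most one ✓
  (9) E=F ⇒ W: vacuous ✓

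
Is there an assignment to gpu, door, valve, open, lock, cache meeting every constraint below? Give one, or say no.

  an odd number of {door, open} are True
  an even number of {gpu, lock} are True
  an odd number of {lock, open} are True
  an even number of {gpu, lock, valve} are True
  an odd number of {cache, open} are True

gpu = False, door = False, valve = False, open = True, lock = False, cache = False

{door, open}: 1 true → odd ✓
{gpu, lock}: 0 true → even ✓
{lock, open}: 1 true → odd ✓
{gpu, lock, valve}: 0 true → even ✓
{cache, open}: 1 true → odd ✓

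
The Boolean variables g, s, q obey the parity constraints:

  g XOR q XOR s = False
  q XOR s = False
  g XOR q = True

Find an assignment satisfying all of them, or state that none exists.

g: False, s: True, q: True

g XOR q XOR s = F XOR T XOR T = False ✓
q XOR s = T XOR T = False ✓
g XOR q = F XOR T = True ✓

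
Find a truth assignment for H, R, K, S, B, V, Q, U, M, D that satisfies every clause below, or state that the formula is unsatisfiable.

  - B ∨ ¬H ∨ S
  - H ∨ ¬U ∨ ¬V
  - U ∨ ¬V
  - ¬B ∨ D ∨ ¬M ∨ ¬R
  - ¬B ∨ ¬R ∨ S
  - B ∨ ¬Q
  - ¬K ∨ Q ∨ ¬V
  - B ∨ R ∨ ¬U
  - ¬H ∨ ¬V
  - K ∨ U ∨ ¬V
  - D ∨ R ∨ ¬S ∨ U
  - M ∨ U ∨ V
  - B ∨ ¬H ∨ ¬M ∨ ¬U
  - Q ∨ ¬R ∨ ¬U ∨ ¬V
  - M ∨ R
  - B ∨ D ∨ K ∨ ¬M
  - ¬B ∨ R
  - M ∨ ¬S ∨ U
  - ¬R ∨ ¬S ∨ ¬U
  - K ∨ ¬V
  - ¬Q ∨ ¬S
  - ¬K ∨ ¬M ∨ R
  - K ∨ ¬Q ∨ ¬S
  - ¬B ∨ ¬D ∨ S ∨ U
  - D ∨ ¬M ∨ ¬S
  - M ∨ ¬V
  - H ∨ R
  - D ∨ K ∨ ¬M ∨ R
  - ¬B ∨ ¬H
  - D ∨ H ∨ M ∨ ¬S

H: False, R: True, K: True, S: False, B: False, V: False, Q: False, U: False, M: True, D: False

Set H = False.
  then (H ∨ R) forces R = True.
Set K = True.
Set S = False.
  then (¬B ∨ ¬R ∨ S) forces B = False.
  then (B ∨ ¬Q) forces Q = False.
  then (¬K ∨ Q ∨ ¬V) forces V = False.
Set U = False.
  then (M ∨ U ∨ V) forces M = True.
Set D = False.
All clauses satisfied.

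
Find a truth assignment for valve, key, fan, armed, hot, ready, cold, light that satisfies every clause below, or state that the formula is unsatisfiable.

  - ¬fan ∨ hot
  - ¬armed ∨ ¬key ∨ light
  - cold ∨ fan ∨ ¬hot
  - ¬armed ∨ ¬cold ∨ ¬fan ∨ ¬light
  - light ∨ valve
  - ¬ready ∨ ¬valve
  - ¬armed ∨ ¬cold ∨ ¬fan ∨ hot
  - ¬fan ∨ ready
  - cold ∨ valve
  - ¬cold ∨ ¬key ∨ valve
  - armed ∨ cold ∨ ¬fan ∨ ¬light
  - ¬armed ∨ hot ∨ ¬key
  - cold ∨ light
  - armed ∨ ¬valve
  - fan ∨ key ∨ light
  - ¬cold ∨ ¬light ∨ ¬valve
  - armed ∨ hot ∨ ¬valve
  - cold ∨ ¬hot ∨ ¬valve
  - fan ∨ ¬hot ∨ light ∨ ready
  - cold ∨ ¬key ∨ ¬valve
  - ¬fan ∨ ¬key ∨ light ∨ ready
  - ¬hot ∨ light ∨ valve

valve = False; key = False; fan = False; armed = True; hot = True; ready = False; cold = True; light = True

Set valve = False.
  then (light ∨ valve) forces light = True.
  then (cold ∨ valve) forces cold = True.
  then (¬cold ∨ ¬key ∨ valve) forces key = False.
Set fan = False.
Set armed = True.
Set hot = True.
Set ready = False.
All clauses satisfied.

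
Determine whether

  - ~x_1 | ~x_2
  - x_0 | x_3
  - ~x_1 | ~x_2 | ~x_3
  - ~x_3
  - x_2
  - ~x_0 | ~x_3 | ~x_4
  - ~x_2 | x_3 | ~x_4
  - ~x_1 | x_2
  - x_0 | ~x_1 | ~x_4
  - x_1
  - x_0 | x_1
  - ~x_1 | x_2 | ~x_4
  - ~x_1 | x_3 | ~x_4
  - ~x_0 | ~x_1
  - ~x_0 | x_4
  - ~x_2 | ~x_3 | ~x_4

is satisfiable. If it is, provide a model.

UNSATISFIABLE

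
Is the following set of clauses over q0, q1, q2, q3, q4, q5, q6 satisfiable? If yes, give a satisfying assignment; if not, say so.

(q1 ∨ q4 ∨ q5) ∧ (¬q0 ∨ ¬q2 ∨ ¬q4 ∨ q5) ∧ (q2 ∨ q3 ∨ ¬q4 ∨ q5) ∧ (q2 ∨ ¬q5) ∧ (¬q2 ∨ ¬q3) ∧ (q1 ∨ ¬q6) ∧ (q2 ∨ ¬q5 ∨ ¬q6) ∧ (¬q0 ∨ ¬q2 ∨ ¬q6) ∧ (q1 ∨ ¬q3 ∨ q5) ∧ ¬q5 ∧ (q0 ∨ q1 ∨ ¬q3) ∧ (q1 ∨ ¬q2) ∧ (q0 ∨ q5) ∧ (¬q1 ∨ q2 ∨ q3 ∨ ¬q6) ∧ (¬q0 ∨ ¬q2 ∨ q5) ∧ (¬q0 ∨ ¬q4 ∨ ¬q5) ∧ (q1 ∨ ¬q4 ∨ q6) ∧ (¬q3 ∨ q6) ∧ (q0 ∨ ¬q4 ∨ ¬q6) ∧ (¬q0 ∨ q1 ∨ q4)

q0: True; q1: True; q2: False; q3: False; q4: False; q5: False; q6: False

Unit clause (¬q5) forces q5 = False.
In (q0 ∨ q5) only q0 is left, so q0 = True.
In (¬q0 ∨ ¬q2 ∨ q5) only ¬q2 is left, so q2 = False.
Set q1 = True.
Set q3 = False.
  then (q2 ∨ q3 ∨ ¬q4 ∨ q5) forces q4 = False.
  then (¬q1 ∨ q2 ∨ q3 ∨ ¬q6) forces q6 = False.
All clauses satisfied.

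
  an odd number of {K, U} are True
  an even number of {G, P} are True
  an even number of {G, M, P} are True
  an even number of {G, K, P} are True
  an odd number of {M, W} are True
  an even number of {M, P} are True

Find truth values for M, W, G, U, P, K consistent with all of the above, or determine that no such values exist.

M = False, W = True, G = False, U = True, P = False, K = False

{K, U}: 1 true → odd ✓
{G, P}: 0 true → even ✓
{G, M, P}: 0 true → even ✓
{G, K, P}: 0 true → even ✓
{M, W}: 1 true → odd ✓
{M, P}: 0 true → even ✓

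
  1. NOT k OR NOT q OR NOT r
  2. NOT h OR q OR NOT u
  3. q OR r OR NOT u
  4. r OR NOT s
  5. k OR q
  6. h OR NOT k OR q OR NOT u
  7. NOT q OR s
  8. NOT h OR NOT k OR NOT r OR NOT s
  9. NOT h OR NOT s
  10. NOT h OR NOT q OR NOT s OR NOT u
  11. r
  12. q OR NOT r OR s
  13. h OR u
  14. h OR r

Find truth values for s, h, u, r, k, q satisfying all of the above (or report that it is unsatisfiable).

s=T, h=F, u=T, r=T, k=F, q=T

Unit clause (r) forces r = True.
Try s = False:
  (NOT q OR s) forces q = False.
  clause (q OR NOT r OR s) is falsified — backtrack.
So s = True.
  then (NOT h OR NOT s) forces h = False.
  then (h OR u) forces u = True.
Set k = False.
  then (k OR q) forces q = True.
All clauses satisfied.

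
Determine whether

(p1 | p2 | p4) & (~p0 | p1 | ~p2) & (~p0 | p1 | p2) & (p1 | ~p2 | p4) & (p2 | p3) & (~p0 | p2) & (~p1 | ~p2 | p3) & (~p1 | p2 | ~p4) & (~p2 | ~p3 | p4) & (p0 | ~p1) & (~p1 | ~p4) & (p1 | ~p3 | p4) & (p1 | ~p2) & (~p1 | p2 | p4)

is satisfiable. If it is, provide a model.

Try p0 = True:
  (~p0 | p2) forces p2 = True.
  (~p0 | p1 | ~p2) forces p1 = True.
  (~p1 | ~p2 | p3) forces p3 = True.
  (~p2 | ~p3 | p4) forces p4 = True.
  clause (~p1 | ~p4) is falsified — backtrack.
So p0 = False.
  then (p0 | ~p1) forces p1 = False.
  then (p1 | ~p2) forces p2 = False.
  then (p1 | p2 | p4) forces p4 = True.
  then (p2 | p3) forces p3 = True.
All clauses satisfied.

p0 = False, p1 = False, p2 = False, p3 = True, p4 = True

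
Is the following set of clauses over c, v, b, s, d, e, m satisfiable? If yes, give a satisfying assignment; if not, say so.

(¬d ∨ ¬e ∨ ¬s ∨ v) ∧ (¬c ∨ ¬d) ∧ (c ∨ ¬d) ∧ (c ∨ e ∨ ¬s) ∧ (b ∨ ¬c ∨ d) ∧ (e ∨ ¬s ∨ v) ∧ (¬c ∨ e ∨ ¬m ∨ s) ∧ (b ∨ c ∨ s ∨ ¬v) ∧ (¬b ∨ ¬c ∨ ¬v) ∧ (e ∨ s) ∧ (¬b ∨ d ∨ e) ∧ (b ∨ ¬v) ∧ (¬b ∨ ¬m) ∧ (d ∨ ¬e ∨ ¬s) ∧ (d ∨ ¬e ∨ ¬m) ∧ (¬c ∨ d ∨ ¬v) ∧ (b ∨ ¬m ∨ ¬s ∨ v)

Set c = True.
  then (¬c ∨ ¬d) forces d = False.
  then (b ∨ ¬c ∨ d) forces b = True.
  then (¬b ∨ ¬c ∨ ¬v) forces v = False.
  then (¬b ∨ d ∨ e) forces e = True.
  then (¬b ∨ ¬m) forces m = False.
  then (d ∨ ¬e ∨ ¬s) forces s = False.
All clauses satisfied.

c: True, v: False, b: True, s: False, d: False, e: True, m: False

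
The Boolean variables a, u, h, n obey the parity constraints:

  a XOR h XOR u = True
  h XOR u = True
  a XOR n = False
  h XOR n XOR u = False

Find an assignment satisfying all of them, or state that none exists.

Unsatisfiable — no assignment works.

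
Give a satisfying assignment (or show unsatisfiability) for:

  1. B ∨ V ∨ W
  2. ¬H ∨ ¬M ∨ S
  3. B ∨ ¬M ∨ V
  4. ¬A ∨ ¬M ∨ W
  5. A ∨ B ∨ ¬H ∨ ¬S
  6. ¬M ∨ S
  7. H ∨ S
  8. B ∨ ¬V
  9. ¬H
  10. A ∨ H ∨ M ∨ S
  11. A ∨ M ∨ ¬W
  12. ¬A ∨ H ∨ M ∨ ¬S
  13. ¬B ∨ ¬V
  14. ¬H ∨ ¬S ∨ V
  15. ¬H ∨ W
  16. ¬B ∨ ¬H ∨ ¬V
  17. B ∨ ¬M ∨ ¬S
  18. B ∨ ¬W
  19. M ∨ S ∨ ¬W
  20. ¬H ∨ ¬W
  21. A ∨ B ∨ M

A = False, V = False, M = True, S = True, B = True, W = False, H = False

Unit clause (¬H) forces H = False.
In (H ∨ S) only S is left, so S = True.
Set A = False.
Set V = False.
Set M = True.
  then (B ∨ ¬M ∨ V) forces B = True.
Set W = False.
All clauses satisfied.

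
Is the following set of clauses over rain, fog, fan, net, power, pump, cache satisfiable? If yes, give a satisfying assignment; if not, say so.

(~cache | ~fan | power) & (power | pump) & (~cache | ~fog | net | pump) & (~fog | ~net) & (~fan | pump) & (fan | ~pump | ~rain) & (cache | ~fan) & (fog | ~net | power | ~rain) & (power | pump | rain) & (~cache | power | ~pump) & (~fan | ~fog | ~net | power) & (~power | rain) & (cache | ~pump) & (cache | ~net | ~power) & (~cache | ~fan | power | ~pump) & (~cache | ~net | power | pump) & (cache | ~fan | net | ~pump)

Try rain = False:
  (~power | rain) forces power = False.
  (power | pump) forces pump = True.
  (~cache | power | ~pump) forces cache = False.
  clause (cache | ~pump) is falsified — backtrack.
So rain = True.
Set fog = True.
  then (~fog | ~net) forces net = False.
Set fan = False.
  then (fan | ~pump | ~rain) forces pump = False.
  then (power | pump) forces power = True.
  then (~cache | ~fog | net | pump) forces cache = False.
All clauses satisfied.

rain=T, fog=T, fan=F, net=F, power=T, pump=F, cache=F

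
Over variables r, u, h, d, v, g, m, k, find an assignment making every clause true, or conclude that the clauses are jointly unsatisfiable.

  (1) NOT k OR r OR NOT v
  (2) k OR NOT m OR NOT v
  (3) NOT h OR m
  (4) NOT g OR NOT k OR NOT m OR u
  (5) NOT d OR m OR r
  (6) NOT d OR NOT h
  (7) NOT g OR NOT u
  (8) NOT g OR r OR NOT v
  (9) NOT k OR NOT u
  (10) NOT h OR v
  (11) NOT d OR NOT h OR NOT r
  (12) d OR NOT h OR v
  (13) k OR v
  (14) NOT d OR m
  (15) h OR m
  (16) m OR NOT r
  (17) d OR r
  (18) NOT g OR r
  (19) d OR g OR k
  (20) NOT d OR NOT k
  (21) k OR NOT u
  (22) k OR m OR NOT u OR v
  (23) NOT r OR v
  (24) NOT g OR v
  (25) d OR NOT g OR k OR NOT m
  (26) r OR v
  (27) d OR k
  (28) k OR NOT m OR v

Set r = True.
  then (m OR NOT r) forces m = True.
  then (NOT r OR v) forces v = True.
  then (k OR NOT m OR NOT v) forces k = True.
  then (NOT k OR NOT u) forces u = False.
  then (NOT d OR NOT k) forces d = False.
  then (NOT g OR NOT k OR NOT m OR u) forces g = False.
Set h = False.
All clauses satisfied.

r = True, u = False, h = False, d = False, v = True, g = False, m = True, k = True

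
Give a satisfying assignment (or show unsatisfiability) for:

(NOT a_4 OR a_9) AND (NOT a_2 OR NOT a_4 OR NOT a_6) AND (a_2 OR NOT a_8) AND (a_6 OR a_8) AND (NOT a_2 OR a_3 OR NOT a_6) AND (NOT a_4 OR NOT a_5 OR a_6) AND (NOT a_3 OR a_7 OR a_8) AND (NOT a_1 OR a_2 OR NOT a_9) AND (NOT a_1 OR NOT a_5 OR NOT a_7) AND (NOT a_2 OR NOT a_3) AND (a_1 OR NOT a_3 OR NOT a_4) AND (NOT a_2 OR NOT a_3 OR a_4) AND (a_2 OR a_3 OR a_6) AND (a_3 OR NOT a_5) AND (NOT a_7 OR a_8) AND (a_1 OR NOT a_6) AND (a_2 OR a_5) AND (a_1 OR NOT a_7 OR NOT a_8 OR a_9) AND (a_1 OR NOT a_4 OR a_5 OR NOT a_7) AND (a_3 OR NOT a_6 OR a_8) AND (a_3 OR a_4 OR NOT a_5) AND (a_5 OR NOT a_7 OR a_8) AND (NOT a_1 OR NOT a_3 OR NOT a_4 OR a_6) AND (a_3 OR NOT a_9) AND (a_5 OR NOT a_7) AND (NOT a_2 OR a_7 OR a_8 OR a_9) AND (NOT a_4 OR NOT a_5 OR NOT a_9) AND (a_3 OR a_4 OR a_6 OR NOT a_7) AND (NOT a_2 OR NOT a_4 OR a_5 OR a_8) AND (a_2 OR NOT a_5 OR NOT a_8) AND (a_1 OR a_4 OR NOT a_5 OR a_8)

Set a_1 = False.
  then (a_1 OR NOT a_6) forces a_6 = False.
  then (a_6 OR a_8) forces a_8 = True.
  then (a_2 OR NOT a_8) forces a_2 = True.
  then (NOT a_2 OR NOT a_3) forces a_3 = False.
  then (a_3 OR NOT a_5) forces a_5 = False.
  then (a_3 OR NOT a_9) forces a_9 = False.
  then (a_5 OR NOT a_7) forces a_7 = False.
  then (NOT a_4 OR a_9) forces a_4 = False.
All clauses satisfied.

a_1=F, a_2=T, a_3=F, a_4=F, a_5=F, a_6=F, a_7=F, a_8=T, a_9=F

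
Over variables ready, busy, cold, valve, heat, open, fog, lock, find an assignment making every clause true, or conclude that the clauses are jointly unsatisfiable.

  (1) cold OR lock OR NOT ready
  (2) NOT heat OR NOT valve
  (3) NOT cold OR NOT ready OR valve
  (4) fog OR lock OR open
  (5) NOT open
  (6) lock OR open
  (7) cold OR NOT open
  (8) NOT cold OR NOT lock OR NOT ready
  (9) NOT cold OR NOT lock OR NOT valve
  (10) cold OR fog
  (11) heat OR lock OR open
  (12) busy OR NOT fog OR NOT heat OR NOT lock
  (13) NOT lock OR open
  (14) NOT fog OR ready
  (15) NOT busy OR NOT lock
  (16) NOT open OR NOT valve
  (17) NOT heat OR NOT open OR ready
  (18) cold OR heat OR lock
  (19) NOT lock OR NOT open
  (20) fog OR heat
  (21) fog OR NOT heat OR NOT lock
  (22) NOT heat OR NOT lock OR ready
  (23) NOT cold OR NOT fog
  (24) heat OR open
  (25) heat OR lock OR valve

Case open = True:
  Clause (NOT open) is falsified — contradiction.
Case open = False:
  (lock OR open) forces lock = True.
  Clause (NOT lock OR open) is falsified — contradiction.
Both cases fail, so the formula is unsatisfiable.

No satisfying assignment exists.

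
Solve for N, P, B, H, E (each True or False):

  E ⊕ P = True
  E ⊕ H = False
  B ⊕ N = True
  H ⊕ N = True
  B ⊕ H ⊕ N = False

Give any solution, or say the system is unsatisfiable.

N = False; P = False; B = True; H = True; E = True

E ⊕ P = T ⊕ F = True ✓
E ⊕ H = T ⊕ T = False ✓
B ⊕ N = T ⊕ F = True ✓
H ⊕ N = T ⊕ F = True ✓
B ⊕ H ⊕ N = T ⊕ T ⊕ F = False ✓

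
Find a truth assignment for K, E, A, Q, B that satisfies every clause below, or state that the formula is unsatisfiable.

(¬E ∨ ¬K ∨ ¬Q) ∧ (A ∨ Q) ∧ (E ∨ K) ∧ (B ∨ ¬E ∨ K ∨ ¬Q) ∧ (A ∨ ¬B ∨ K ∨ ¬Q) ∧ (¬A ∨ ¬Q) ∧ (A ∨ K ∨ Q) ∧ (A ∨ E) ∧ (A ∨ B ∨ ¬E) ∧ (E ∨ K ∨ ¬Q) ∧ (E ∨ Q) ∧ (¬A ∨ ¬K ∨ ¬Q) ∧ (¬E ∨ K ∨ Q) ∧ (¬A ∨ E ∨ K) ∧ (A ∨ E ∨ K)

K = True, E = True, A = True, Q = False, B = True

Try K = False:
  (E ∨ K) forces E = True.
  (¬E ∨ K ∨ Q) forces Q = True.
  (B ∨ ¬E ∨ K ∨ ¬Q) forces B = True.
  (A ∨ ¬B ∨ K ∨ ¬Q) forces A = True.
  clause (¬A ∨ ¬Q) is falsified — backtrack.
So K = True.
Set E = True.
  then (¬E ∨ ¬K ∨ ¬Q) forces Q = False.
  then (A ∨ Q) forces A = True.
Set B = True.
All clauses satisfied.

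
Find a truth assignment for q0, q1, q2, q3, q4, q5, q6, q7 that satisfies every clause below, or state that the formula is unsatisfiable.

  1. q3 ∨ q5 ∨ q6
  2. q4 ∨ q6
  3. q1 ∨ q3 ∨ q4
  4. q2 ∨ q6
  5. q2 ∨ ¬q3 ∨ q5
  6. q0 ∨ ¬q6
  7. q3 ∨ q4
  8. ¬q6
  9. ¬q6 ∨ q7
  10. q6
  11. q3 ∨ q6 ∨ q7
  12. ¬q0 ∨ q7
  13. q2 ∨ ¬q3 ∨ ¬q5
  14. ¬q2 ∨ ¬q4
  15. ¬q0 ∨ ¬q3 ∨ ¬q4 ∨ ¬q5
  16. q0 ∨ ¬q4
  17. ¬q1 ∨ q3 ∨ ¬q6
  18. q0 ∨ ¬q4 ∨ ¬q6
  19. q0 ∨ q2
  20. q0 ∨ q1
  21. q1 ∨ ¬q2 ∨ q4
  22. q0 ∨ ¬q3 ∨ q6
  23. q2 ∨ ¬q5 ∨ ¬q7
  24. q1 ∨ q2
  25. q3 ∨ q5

Unsatisfiable

Case q6 = True:
  Clause (¬q6) is falsified — contradiction.
Case q6 = False:
  Clause (q6) is falsified — contradiction.
Both cases fail, so the formula is unsatisfiable.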